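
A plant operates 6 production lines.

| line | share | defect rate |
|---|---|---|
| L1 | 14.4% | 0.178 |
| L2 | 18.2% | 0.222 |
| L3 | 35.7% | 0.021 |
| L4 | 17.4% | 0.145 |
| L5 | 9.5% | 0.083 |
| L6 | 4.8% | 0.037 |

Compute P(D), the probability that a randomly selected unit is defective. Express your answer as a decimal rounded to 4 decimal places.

P(D) = P(D|L1)·P(L1) + P(D|L2)·P(L2) + P(D|L3)·P(L3) + P(D|L4)·P(L4) + P(D|L5)·P(L5) + P(D|L6)·P(L6)
      = 0.178·0.144 + 0.222·0.182 + 0.021·0.357 + 0.145·0.174 + 0.083·0.095 + 0.037·0.048
      = 0.025632 + 0.040404 + 0.007497 + 0.02523 + 0.007885 + 0.001776 = 0.108424

P(D) ≈ 0.1084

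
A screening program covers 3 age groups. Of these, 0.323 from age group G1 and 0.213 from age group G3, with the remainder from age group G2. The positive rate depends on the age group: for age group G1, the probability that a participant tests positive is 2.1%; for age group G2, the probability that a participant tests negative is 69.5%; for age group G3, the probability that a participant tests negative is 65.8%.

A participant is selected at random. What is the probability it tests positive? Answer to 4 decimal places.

P(T) ≈ 0.2211

P(G2) = 1 − (0.323 + 0.213) = 0.464.
P(T|G2) = 1 − 0.695 = 0.305.
P(T|G3) = 1 − 0.658 = 0.342.
By the law of total probability,
P(T) = P(T|G1)·P(G1) + P(T|G2)·P(G2) + P(T|G3)·P(G3)
      = 0.021·0.323 + 0.305·0.464 + 0.342·0.213
      = 0.006783 + 0.14152 + 0.072846 = 0.221149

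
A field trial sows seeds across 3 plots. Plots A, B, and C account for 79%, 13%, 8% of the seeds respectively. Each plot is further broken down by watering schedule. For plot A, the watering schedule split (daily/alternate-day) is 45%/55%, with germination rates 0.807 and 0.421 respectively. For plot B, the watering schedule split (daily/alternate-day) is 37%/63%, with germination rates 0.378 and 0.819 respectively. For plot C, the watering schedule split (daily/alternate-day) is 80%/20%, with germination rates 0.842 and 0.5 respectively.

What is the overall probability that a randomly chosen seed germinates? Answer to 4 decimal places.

P(G|A) = 0.45·0.807 + 0.55·0.421 = 0.36315 + 0.23155 = 0.5947
P(G|B) = 0.37·0.378 + 0.63·0.819 = 0.13986 + 0.51597 = 0.65583
P(G|C) = 0.8·0.842 + 0.2·0.5 = 0.6736 + 0.1 = 0.7736
By total probability over the outer partition,
P(G) = 0.79·0.5947 + 0.13·0.65583 + 0.08·0.7736
      = 0.469813 + 0.0852579 + 0.061888 = 0.6169589

P(G) ≈ 0.6170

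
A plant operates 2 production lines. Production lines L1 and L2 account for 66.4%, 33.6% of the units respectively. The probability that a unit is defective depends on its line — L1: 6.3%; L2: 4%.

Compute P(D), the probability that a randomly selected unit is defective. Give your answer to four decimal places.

P(D) ≈ 0.0553

By the law of total probability,
P(D) = P(D|L1)·P(L1) + P(D|L2)·P(L2)
      = 0.063·0.664 + 0.04·0.336
      = 0.041832 + 0.01344 = 0.055272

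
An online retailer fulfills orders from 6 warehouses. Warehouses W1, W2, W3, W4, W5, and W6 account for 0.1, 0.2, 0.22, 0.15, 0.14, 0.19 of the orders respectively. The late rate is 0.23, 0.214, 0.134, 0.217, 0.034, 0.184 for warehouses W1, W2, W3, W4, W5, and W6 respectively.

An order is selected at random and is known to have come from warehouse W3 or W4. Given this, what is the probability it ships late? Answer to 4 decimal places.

Let S = {W3, W4}.
P(S) = 0.22 + 0.15 = 0.37.
P(L ∩ S) = 0.134·0.22 + 0.217·0.15 = 0.02948 + 0.03255 = 0.06203.
P(L | S) = 0.06203 / 0.37 = 0.167649…

P(L|S) ≈ 0.1676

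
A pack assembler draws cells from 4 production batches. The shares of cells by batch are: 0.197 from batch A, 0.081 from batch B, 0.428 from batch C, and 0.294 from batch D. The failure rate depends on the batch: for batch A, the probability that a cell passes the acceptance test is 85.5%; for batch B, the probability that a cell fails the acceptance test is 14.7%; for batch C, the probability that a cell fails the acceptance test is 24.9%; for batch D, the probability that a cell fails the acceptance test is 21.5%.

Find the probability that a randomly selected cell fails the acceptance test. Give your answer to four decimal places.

P(F) ≈ 0.2103

P(F|A) = 1 − 0.855 = 0.145.
P(F) = P(F|A)·P(A) + P(F|B)·P(B) + P(F|C)·P(C) + P(F|D)·P(D)
      = 0.145·0.197 + 0.147·0.081 + 0.249·0.428 + 0.215·0.294
      = 0.028565 + 0.011907 + 0.106572 + 0.06321 = 0.210254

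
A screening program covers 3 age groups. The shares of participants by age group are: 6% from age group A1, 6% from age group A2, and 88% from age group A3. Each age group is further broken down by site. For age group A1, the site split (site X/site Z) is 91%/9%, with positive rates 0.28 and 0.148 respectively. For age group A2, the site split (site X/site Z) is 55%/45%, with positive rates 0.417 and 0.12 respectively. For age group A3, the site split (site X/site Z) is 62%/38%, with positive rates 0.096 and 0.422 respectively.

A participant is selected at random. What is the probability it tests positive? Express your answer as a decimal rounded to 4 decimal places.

0.2266

P(T|A1) = 0.91·0.28 + 0.09·0.148 = 0.2548 + 0.01332 = 0.26812
P(T|A2) = 0.55·0.417 + 0.45·0.12 = 0.22935 + 0.054 = 0.28335
P(T|A3) = 0.62·0.096 + 0.38·0.422 = 0.05952 + 0.16036 = 0.21988
Then overall,
P(T) = 0.06·0.26812 + 0.06·0.28335 + 0.88·0.21988
      = 0.0160872 + 0.017001 + 0.1934944 = 0.2265826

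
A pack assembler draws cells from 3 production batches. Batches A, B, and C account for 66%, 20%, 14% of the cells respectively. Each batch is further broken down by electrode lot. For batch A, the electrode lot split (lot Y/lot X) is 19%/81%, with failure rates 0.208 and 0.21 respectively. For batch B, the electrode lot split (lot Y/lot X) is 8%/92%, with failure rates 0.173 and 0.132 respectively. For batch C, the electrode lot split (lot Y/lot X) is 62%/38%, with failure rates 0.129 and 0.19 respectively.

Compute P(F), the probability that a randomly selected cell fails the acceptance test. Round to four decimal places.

P(F) ≈ 0.1867

P(F|A) = 0.19·0.208 + 0.81·0.21 = 0.03952 + 0.1701 = 0.20962
P(F|B) = 0.08·0.173 + 0.92·0.132 = 0.01384 + 0.12144 = 0.13528
P(F|C) = 0.62·0.129 + 0.38·0.19 = 0.07998 + 0.0722 = 0.15218
Then overall,
P(F) = 0.66·0.20962 + 0.2·0.13528 + 0.14·0.15218
      = 0.1383492 + 0.027056 + 0.0213052 = 0.1867104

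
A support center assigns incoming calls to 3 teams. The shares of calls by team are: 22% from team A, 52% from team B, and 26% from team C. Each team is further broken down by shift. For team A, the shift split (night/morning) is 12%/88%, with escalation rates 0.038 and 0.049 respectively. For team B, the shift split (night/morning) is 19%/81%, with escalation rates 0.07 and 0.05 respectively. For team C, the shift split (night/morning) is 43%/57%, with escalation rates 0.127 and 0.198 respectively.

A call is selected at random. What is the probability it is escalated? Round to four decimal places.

P(E|A) = 0.12·0.038 + 0.88·0.049 = 0.00456 + 0.04312 = 0.04768
P(E|B) = 0.19·0.07 + 0.81·0.05 = 0.0133 + 0.0405 = 0.0538
P(E|C) = 0.43·0.127 + 0.57·0.198 = 0.05461 + 0.11286 = 0.16747
By total probability over the outer partition,
P(E) = 0.22·0.04768 + 0.52·0.0538 + 0.26·0.16747
      = 0.0104896 + 0.027976 + 0.0435422 = 0.0820078

0.0820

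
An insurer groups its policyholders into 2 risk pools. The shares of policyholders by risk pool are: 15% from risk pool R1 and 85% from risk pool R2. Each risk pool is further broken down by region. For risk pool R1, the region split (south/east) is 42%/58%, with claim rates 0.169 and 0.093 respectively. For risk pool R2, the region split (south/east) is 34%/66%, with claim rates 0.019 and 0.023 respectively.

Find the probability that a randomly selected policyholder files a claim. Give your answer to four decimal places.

P(C|R1) = 0.42·0.169 + 0.58·0.093 = 0.07098 + 0.05394 = 0.12492
P(C|R2) = 0.34·0.019 + 0.66·0.023 = 0.00646 + 0.01518 = 0.02164
By total probability over the outer partition,
P(C) = 0.15·0.12492 + 0.85·0.02164
      = 0.018738 + 0.018394 = 0.037132

0.0371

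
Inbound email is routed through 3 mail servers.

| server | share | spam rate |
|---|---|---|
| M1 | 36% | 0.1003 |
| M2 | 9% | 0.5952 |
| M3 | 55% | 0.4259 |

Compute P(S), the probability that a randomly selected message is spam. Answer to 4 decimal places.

P(S) ≈ 0.3239

P(S) = P(S|M1)·P(M1) + P(S|M2)·P(M2) + P(S|M3)·P(M3)
      = 0.1003·0.36 + 0.5952·0.09 + 0.4259·0.55
      = 0.036108 + 0.053568 + 0.234245 = 0.323921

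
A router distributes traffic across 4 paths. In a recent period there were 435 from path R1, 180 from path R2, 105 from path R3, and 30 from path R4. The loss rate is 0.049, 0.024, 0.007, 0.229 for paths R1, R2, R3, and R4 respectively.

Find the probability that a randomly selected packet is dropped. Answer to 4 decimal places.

Total: 435 + 180 + 105 + 30 = 750.
P(R1) = 435/750 = 0.58. P(R2) = 180/750 = 0.24. P(R3) = 105/750 = 0.14. P(R4) = 30/750 = 0.04.
P(L) = P(L|R1)·P(R1) + P(L|R2)·P(R2) + P(L|R3)·P(R3) + P(L|R4)·P(R4)
      = 0.049·0.58 + 0.024·0.24 + 0.007·0.14 + 0.229·0.04
      = 0.02842 + 0.00576 + 0.00098 + 0.00916 = 0.04432

0.0443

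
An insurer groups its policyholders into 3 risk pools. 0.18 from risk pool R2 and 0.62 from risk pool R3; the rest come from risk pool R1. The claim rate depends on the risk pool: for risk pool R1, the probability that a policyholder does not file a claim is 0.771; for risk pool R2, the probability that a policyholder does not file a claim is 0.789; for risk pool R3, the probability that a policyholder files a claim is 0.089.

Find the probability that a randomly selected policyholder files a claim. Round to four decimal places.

P(R1) = 1 − (0.18 + 0.62) = 0.2.
P(C|R1) = 1 − 0.771 = 0.229.
P(C|R2) = 1 − 0.789 = 0.211.
P(C) = P(C|R1)·P(R1) + P(C|R2)·P(R2) + P(C|R3)·P(R3)
      = 0.229·0.2 + 0.211·0.18 + 0.089·0.62
      = 0.0458 + 0.03798 + 0.05518 = 0.13896

P(C) ≈ 0.1390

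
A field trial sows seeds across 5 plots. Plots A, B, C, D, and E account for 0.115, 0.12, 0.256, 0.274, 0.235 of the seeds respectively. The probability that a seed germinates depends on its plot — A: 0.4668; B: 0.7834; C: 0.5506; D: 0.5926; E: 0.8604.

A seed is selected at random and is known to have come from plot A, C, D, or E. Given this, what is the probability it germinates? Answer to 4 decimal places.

Let S = {A, C, D, E}.
P(S) = 0.115 + 0.256 + 0.274 + 0.235 = 0.88.
P(G ∩ S) = 0.4668·0.115 + 0.5506·0.256 + 0.5926·0.274 + 0.8604·0.235 = 0.053682 + 0.1409536 + 0.1623724 + 0.202194 = 0.559202.
P(G | S) = 0.559202 / 0.88 = 0.635457…

0.6355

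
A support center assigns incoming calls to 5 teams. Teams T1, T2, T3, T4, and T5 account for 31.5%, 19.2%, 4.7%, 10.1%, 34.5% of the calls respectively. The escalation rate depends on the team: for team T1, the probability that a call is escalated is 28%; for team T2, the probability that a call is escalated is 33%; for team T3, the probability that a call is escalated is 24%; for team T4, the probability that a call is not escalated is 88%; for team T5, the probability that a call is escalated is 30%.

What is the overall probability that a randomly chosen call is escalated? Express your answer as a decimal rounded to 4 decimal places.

P(E) ≈ 0.2785

P(E|T4) = 1 − 0.88 = 0.12.
P(E) = P(E|T1)·P(T1) + P(E|T2)·P(T2) + P(E|T3)·P(T3) + P(E|T4)·P(T4) + P(E|T5)·P(T5)
      = 0.28·0.315 + 0.33·0.192 + 0.24·0.047 + 0.12·0.101 + 0.3·0.345
      = 0.0882 + 0.06336 + 0.01128 + 0.01212 + 0.1035 = 0.27846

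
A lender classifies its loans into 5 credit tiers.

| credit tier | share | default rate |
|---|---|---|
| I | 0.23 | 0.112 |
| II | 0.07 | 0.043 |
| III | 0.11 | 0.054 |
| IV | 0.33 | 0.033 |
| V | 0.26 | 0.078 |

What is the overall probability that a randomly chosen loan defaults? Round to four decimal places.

P(D) ≈ 0.0659

P(D) = P(D|I)·P(I) + P(D|II)·P(II) + P(D|III)·P(III) + P(D|IV)·P(IV) + P(D|V)·P(V)
      = 0.112·0.23 + 0.043·0.07 + 0.054·0.11 + 0.033·0.33 + 0.078·0.26
      = 0.02576 + 0.00301 + 0.00594 + 0.01089 + 0.02028 = 0.06588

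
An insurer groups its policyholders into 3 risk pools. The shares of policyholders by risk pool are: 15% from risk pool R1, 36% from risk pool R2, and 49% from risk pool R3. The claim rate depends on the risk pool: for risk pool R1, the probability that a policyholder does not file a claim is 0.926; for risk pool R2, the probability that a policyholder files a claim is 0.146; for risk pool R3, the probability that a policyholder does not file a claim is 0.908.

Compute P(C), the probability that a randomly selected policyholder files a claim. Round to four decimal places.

P(C|R1) = 1 − 0.926 = 0.074.
P(C|R3) = 1 − 0.908 = 0.092.
Using total probability over the partition,
P(C) = P(C|R1)·P(R1) + P(C|R2)·P(R2) + P(C|R3)·P(R3)
      = 0.074·0.15 + 0.146·0.36 + 0.092·0.49
      = 0.0111 + 0.05256 + 0.04508 = 0.10874

0.1087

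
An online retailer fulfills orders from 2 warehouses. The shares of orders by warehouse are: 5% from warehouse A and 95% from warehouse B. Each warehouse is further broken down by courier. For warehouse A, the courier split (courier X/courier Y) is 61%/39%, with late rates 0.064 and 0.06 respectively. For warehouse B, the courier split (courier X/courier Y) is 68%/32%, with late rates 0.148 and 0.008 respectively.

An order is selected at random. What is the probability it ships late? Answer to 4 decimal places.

P(L|A) = 0.61·0.064 + 0.39·0.06 = 0.03904 + 0.0234 = 0.06244
P(L|B) = 0.68·0.148 + 0.32·0.008 = 0.10064 + 0.00256 = 0.1032
By total probability over the outer partition,
P(L) = 0.05·0.06244 + 0.95·0.1032
      = 0.003122 + 0.09804 = 0.101162

P(L) ≈ 0.1012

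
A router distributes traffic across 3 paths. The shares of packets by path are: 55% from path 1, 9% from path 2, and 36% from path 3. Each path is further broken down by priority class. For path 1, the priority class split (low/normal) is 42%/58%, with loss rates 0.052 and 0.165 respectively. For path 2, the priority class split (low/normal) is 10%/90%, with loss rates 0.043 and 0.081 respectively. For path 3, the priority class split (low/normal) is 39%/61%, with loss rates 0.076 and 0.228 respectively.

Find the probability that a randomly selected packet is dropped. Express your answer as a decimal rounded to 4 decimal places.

P(L) ≈ 0.1323

P(L|1) = 0.42·0.052 + 0.58·0.165 = 0.02184 + 0.0957 = 0.11754
P(L|2) = 0.1·0.043 + 0.9·0.081 = 0.0043 + 0.0729 = 0.0772
P(L|3) = 0.39·0.076 + 0.61·0.228 = 0.02964 + 0.13908 = 0.16872
Then overall,
P(L) = 0.55·0.11754 + 0.09·0.0772 + 0.36·0.16872
      = 0.064647 + 0.006948 + 0.0607392 = 0.1323342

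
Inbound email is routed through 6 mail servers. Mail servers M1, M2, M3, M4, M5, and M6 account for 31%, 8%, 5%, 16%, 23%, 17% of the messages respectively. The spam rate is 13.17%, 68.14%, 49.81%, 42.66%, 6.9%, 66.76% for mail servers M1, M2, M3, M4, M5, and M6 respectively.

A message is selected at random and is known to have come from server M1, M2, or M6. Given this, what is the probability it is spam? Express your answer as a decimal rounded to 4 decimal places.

Let J = {M1, M2, M6}.
P(J) = 0.31 + 0.08 + 0.17 = 0.56.
P(S ∩ J) = 0.1317·0.31 + 0.6814·0.08 + 0.6676·0.17 = 0.040827 + 0.054512 + 0.113492 = 0.208831.
P(S | J) = 0.208831 / 0.56 = 0.372913…

0.3729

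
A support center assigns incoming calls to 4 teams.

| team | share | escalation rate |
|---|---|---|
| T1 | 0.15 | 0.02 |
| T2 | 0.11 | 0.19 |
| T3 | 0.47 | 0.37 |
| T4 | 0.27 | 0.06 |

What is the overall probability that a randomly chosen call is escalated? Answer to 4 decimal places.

0.2140

P(E) = P(E|T1)·P(T1) + P(E|T2)·P(T2) + P(E|T3)·P(T3) + P(E|T4)·P(T4)
      = 0.02·0.15 + 0.19·0.11 + 0.37·0.47 + 0.06·0.27
      = 0.003 + 0.0209 + 0.1739 + 0.0162 = 0.214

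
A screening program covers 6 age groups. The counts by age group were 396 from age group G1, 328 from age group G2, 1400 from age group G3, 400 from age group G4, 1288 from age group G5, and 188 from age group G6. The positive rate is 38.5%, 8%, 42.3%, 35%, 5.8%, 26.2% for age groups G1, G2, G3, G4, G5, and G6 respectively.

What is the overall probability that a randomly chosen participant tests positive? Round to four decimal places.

P(T) ≈ 0.2587

Total: 396 + 328 + 1400 + 400 + 1288 + 188 = 4000.
P(G1) = 396/4000 = 0.099. P(G2) = 328/4000 = 0.082. P(G3) = 1400/4000 = 0.35. P(G4) = 400/4000 = 0.1. P(G5) = 1288/4000 = 0.322. P(G6) = 188/4000 = 0.047.
P(T) = P(T|G1)·P(G1) + P(T|G2)·P(G2) + P(T|G3)·P(G3) + P(T|G4)·P(G4) + P(T|G5)·P(G5) + P(T|G6)·P(G6)
      = 0.385·0.099 + 0.08·0.082 + 0.423·0.35 + 0.35·0.1 + 0.058·0.322 + 0.262·0.047
      = 0.038115 + 0.00656 + 0.14805 + 0.035 + 0.018676 + 0.012314 = 0.258715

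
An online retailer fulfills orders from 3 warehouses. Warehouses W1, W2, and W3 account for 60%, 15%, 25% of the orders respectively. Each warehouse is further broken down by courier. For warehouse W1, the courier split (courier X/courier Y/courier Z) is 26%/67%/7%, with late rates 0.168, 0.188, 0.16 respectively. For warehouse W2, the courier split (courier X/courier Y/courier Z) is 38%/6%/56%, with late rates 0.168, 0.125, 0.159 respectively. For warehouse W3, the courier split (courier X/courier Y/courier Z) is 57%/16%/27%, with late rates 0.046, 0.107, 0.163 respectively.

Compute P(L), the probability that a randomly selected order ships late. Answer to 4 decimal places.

P(L|W1) = 0.26·0.168 + 0.67·0.188 + 0.07·0.16 = 0.04368 + 0.12596 + 0.0112 = 0.18084
P(L|W2) = 0.38·0.168 + 0.06·0.125 + 0.56·0.159 = 0.06384 + 0.0075 + 0.08904 = 0.16038
P(L|W3) = 0.57·0.046 + 0.16·0.107 + 0.27·0.163 = 0.02622 + 0.01712 + 0.04401 = 0.08735
Then overall,
P(L) = 0.6·0.18084 + 0.15·0.16038 + 0.25·0.08735
      = 0.108504 + 0.024057 + 0.0218375 = 0.1543985

0.1544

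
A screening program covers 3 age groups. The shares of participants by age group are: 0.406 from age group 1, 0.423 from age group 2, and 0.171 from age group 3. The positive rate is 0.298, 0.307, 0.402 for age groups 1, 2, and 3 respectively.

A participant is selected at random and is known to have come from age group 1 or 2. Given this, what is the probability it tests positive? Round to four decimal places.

Let S = {1, 2}.
P(S) = 0.406 + 0.423 = 0.829.
P(T ∩ S) = 0.298·0.406 + 0.307·0.423 = 0.120988 + 0.129861 = 0.250849.
P(T | S) = 0.250849 / 0.829 = 0.302592…

0.3026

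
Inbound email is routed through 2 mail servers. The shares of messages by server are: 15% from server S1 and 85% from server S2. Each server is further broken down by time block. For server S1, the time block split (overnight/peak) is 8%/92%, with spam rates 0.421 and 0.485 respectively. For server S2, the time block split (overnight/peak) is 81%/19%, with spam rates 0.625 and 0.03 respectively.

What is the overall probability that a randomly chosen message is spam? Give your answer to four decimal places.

P(S|S1) = 0.08·0.421 + 0.92·0.485 = 0.03368 + 0.4462 = 0.47988
P(S|S2) = 0.81·0.625 + 0.19·0.03 = 0.50625 + 0.0057 = 0.51195
Then overall,
P(S) = 0.15·0.47988 + 0.85·0.51195
      = 0.071982 + 0.4351575 = 0.5071395

0.5071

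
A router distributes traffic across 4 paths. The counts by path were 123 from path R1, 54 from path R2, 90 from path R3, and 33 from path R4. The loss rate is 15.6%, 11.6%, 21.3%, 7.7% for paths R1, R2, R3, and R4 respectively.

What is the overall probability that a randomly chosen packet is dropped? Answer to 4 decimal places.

Total: 123 + 54 + 90 + 33 = 300.
P(R1) = 123/300 = 0.41. P(R2) = 54/300 = 0.18. P(R3) = 90/300 = 0.3. P(R4) = 33/300 = 0.11.
Summing over the partition,
P(L) = P(L|R1)·P(R1) + P(L|R2)·P(R2) + P(L|R3)·P(R3) + P(L|R4)·P(R4)
      = 0.156·0.41 + 0.116·0.18 + 0.213·0.3 + 0.077·0.11
      = 0.06396 + 0.02088 + 0.0639 + 0.00847 = 0.15721

P(L) ≈ 0.1572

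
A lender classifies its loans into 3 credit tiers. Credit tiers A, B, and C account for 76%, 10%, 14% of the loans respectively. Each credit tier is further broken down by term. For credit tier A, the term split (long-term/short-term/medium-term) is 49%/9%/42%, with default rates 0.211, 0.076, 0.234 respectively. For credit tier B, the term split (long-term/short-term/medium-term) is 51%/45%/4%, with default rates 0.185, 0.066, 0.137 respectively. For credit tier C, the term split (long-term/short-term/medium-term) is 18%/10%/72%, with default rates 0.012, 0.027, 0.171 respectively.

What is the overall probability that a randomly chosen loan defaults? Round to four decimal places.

P(D|A) = 0.49·0.211 + 0.09·0.076 + 0.42·0.234 = 0.10339 + 0.00684 + 0.09828 = 0.20851
P(D|B) = 0.51·0.185 + 0.45·0.066 + 0.04·0.137 = 0.09435 + 0.0297 + 0.00548 = 0.12953
P(D|C) = 0.18·0.012 + 0.1·0.027 + 0.72·0.171 = 0.00216 + 0.0027 + 0.12312 = 0.12798
Then overall,
P(D) = 0.76·0.20851 + 0.1·0.12953 + 0.14·0.12798
      = 0.1584676 + 0.012953 + 0.0179172 = 0.1893378

P(D) ≈ 0.1893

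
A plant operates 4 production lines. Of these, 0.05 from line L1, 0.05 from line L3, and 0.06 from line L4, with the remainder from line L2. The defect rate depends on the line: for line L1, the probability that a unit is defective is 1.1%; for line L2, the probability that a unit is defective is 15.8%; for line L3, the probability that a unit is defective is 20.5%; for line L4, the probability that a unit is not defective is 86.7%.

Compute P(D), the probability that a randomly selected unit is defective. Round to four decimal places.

P(D) ≈ 0.1515

P(L2) = 1 − (0.05 + 0.05 + 0.06) = 0.84.
P(D|L4) = 1 − 0.867 = 0.133.
P(D) = P(D|L1)·P(L1) + P(D|L2)·P(L2) + P(D|L3)·P(L3) + P(D|L4)·P(L4)
      = 0.011·0.05 + 0.158·0.84 + 0.205·0.05 + 0.133·0.06
      = 0.00055 + 0.13272 + 0.01025 + 0.00798 = 0.1515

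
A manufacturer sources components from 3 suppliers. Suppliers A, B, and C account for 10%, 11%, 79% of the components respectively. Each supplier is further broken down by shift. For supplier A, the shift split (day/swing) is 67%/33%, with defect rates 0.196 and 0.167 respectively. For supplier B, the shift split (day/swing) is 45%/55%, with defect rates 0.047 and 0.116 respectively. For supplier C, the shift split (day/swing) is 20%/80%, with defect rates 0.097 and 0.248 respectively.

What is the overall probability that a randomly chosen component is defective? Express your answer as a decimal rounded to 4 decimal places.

P(D|A) = 0.67·0.196 + 0.33·0.167 = 0.13132 + 0.05511 = 0.18643
P(D|B) = 0.45·0.047 + 0.55·0.116 = 0.02115 + 0.0638 = 0.08495
P(D|C) = 0.2·0.097 + 0.8·0.248 = 0.0194 + 0.1984 = 0.2178
Then overall,
P(D) = 0.1·0.18643 + 0.11·0.08495 + 0.79·0.2178
      = 0.018643 + 0.0093445 + 0.172062 = 0.2000495

0.2000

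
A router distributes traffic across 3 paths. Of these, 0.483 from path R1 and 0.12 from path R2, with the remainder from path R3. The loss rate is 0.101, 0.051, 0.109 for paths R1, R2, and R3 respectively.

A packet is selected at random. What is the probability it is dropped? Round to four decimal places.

P(L) ≈ 0.0982

P(R3) = 1 − (0.483 + 0.12) = 0.397.
P(L) = P(L|R1)·P(R1) + P(L|R2)·P(R2) + P(L|R3)·P(R3)
      = 0.101·0.483 + 0.051·0.12 + 0.109·0.397
      = 0.048783 + 0.00612 + 0.043273 = 0.098176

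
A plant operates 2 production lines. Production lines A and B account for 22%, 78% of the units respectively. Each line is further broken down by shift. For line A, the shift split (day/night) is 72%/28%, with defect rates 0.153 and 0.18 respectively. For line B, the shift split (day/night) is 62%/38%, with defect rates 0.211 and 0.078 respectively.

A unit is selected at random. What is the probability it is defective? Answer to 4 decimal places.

P(D) ≈ 0.1605

P(D|A) = 0.72·0.153 + 0.28·0.18 = 0.11016 + 0.0504 = 0.16056
P(D|B) = 0.62·0.211 + 0.38·0.078 = 0.13082 + 0.02964 = 0.16046
Then overall,
P(D) = 0.22·0.16056 + 0.78·0.16046
      = 0.0353232 + 0.1251588 = 0.160482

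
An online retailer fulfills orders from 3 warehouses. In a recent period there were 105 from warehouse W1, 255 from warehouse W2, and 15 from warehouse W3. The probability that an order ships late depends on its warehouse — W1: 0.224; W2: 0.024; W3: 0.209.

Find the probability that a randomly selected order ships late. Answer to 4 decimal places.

Total: 105 + 255 + 15 = 375.
P(W1) = 105/375 = 0.28. P(W2) = 255/375 = 0.68. P(W3) = 15/375 = 0.04.
P(L) = P(L|W1)·P(W1) + P(L|W2)·P(W2) + P(L|W3)·P(W3)
      = 0.224·0.28 + 0.024·0.68 + 0.209·0.04
      = 0.06272 + 0.01632 + 0.00836 = 0.0874

0.0874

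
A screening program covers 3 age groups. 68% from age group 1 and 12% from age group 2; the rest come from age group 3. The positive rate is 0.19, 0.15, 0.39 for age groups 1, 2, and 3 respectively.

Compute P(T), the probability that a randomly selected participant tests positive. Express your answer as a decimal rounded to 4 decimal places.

P(3) = 1 − (0.68 + 0.12) = 0.2.
Using total probability over the partition,
P(T) = P(T|1)·P(1) + P(T|2)·P(2) + P(T|3)·P(3)
      = 0.19·0.68 + 0.15·0.12 + 0.39·0.2
      = 0.1292 + 0.018 + 0.078 = 0.2252

0.2252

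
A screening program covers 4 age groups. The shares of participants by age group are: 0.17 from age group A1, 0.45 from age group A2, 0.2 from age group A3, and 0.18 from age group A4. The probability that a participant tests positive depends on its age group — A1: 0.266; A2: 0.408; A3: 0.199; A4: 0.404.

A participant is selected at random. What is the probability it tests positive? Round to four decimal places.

Using total probability over the partition,
P(T) = P(T|A1)·P(A1) + P(T|A2)·P(A2) + P(T|A3)·P(A3) + P(T|A4)·P(A4)
      = 0.266·0.17 + 0.408·0.45 + 0.199·0.2 + 0.404·0.18
      = 0.04522 + 0.1836 + 0.0398 + 0.07272 = 0.34134

P(T) ≈ 0.3413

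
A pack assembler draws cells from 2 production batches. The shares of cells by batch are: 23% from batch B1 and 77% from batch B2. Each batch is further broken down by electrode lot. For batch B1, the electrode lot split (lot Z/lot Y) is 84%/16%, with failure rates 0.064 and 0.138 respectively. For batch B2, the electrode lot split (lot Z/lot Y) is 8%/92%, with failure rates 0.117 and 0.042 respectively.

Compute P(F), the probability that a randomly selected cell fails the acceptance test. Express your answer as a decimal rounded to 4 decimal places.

P(F|B1) = 0.84·0.064 + 0.16·0.138 = 0.05376 + 0.02208 = 0.07584
P(F|B2) = 0.08·0.117 + 0.92·0.042 = 0.00936 + 0.03864 = 0.048
Then overall,
P(F) = 0.23·0.07584 + 0.77·0.048
      = 0.0174432 + 0.03696 = 0.0544032

P(F) ≈ 0.0544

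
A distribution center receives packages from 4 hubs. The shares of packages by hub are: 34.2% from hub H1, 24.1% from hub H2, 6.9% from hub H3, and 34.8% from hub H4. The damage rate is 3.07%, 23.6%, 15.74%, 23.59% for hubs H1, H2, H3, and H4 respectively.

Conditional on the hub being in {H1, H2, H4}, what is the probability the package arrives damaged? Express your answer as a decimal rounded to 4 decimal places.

0.1605

Let S = {H1, H2, H4}.
P(S) = 0.342 + 0.241 + 0.348 = 0.931.
P(D ∩ S) = 0.0307·0.342 + 0.236·0.241 + 0.2359·0.348 = 0.0104994 + 0.056876 + 0.0820932 = 0.1494686.
P(D | S) = 0.1494686 / 0.931 = 0.160546…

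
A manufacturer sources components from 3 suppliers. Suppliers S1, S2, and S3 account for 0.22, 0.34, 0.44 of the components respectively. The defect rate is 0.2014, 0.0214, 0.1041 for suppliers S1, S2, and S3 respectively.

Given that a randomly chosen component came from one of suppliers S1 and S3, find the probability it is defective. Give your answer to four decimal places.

Let S = {S1, S3}.
P(S) = 0.22 + 0.44 = 0.66.
P(D ∩ S) = 0.2014·0.22 + 0.1041·0.44 = 0.044308 + 0.045804 = 0.090112.
P(D | S) = 0.090112 / 0.66 = 0.136533…

0.1365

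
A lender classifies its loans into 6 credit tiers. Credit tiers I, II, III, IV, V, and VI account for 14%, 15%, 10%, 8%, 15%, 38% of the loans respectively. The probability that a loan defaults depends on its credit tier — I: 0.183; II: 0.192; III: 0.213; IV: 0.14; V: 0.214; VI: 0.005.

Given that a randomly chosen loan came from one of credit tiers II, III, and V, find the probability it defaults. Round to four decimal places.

P(D|S) ≈ 0.2055

Let S = {II, III, V}.
P(S) = 0.15 + 0.1 + 0.15 = 0.4.
P(D ∩ S) = 0.192·0.15 + 0.213·0.1 + 0.214·0.15 = 0.0288 + 0.0213 + 0.0321 = 0.0822.
P(D | S) = 0.0822 / 0.4 = 0.205500…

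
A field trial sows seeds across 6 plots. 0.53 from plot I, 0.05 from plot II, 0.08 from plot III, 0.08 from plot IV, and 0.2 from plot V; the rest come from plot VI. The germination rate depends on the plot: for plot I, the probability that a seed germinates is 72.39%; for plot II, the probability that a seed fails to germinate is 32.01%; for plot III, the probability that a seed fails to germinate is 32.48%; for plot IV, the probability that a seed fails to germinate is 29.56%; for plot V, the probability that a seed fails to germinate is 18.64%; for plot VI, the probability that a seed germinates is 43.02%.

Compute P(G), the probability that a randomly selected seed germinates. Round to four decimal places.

P(VI) = 1 − (0.53 + 0.05 + 0.08 + 0.08 + 0.2) = 0.06.
P(G|II) = 1 − 0.3201 = 0.6799.
P(G|III) = 1 − 0.3248 = 0.6752.
P(G|IV) = 1 − 0.2956 = 0.7044.
P(G|V) = 1 − 0.1864 = 0.8136.
P(G) = P(G|I)·P(I) + P(G|II)·P(II) + P(G|III)·P(III) + P(G|IV)·P(IV) + P(G|V)·P(V) + P(G|VI)·P(VI)
      = 0.7239·0.53 + 0.6799·0.05 + 0.6752·0.08 + 0.7044·0.08 + 0.8136·0.2 + 0.4302·0.06
      = 0.383667 + 0.033995 + 0.054016 + 0.056352 + 0.16272 + 0.025812 = 0.716562

0.7166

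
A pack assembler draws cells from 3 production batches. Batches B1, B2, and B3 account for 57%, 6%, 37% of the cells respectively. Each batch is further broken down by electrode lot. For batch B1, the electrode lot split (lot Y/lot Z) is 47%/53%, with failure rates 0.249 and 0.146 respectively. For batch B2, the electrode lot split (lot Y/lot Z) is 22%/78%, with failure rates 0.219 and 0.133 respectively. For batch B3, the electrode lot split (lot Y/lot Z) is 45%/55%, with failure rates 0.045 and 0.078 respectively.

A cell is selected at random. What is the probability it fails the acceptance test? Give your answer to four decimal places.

P(F|B1) = 0.47·0.249 + 0.53·0.146 = 0.11703 + 0.07738 = 0.19441
P(F|B2) = 0.22·0.219 + 0.78·0.133 = 0.04818 + 0.10374 = 0.15192
P(F|B3) = 0.45·0.045 + 0.55·0.078 = 0.02025 + 0.0429 = 0.06315
Then overall,
P(F) = 0.57·0.19441 + 0.06·0.15192 + 0.37·0.06315
      = 0.1108137 + 0.0091152 + 0.0233655 = 0.1432944

0.1433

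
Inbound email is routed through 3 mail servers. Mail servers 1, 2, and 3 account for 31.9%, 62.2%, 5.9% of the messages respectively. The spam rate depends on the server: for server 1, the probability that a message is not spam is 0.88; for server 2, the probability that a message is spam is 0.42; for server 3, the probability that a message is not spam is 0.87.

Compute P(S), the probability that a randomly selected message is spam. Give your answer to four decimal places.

P(S|1) = 1 − 0.88 = 0.12.
P(S|3) = 1 − 0.87 = 0.13.
Using total probability over the partition,
P(S) = P(S|1)·P(1) + P(S|2)·P(2) + P(S|3)·P(3)
      = 0.12·0.319 + 0.42·0.622 + 0.13·0.059
      = 0.03828 + 0.26124 + 0.00767 = 0.30719

0.3072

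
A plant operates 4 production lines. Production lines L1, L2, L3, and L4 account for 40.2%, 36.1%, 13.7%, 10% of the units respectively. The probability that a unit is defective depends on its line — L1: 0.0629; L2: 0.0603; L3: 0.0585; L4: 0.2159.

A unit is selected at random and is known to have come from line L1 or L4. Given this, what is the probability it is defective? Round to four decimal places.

Let S = {L1, L4}.
P(S) = 0.402 + 0.1 = 0.502.
P(D ∩ S) = 0.0629·0.402 + 0.2159·0.1 = 0.0252858 + 0.02159 = 0.0468758.
P(D | S) = 0.0468758 / 0.502 = 0.093378…

0.0934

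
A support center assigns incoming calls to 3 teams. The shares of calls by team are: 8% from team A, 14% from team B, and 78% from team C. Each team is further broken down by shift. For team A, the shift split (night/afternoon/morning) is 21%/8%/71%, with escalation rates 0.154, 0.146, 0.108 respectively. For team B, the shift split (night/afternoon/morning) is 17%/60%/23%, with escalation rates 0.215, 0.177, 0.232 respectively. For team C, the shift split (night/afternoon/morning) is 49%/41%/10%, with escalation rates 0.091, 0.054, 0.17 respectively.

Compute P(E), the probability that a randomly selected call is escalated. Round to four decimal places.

P(E) ≈ 0.1024

P(E|A) = 0.21·0.154 + 0.08·0.146 + 0.71·0.108 = 0.03234 + 0.01168 + 0.07668 = 0.1207
P(E|B) = 0.17·0.215 + 0.6·0.177 + 0.23·0.232 = 0.03655 + 0.1062 + 0.05336 = 0.19611
P(E|C) = 0.49·0.091 + 0.41·0.054 + 0.1·0.17 = 0.04459 + 0.02214 + 0.017 = 0.08373
By total probability over the outer partition,
P(E) = 0.08·0.1207 + 0.14·0.19611 + 0.78·0.08373
      = 0.009656 + 0.0274554 + 0.0653094 = 0.1024208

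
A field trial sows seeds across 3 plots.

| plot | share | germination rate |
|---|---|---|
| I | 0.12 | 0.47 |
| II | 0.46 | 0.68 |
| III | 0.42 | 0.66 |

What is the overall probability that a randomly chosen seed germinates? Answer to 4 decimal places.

P(G) = P(G|I)·P(I) + P(G|II)·P(II) + P(G|III)·P(III)
      = 0.47·0.12 + 0.68·0.46 + 0.66·0.42
      = 0.0564 + 0.3128 + 0.2772 = 0.6464

P(G) ≈ 0.6464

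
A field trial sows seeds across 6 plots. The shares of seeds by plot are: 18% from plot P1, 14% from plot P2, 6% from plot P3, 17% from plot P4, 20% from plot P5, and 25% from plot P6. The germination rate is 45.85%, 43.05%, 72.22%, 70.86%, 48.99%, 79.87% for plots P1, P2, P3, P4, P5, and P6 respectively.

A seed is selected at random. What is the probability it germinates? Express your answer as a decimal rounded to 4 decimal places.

P(G) = P(G|P1)·P(P1) + P(G|P2)·P(P2) + P(G|P3)·P(P3) + P(G|P4)·P(P4) + P(G|P5)·P(P5) + P(G|P6)·P(P6)
      = 0.4585·0.18 + 0.4305·0.14 + 0.7222·0.06 + 0.7086·0.17 + 0.4899·0.2 + 0.7987·0.25
      = 0.08253 + 0.06027 + 0.043332 + 0.120462 + 0.09798 + 0.199675 = 0.604249

P(G) ≈ 0.6042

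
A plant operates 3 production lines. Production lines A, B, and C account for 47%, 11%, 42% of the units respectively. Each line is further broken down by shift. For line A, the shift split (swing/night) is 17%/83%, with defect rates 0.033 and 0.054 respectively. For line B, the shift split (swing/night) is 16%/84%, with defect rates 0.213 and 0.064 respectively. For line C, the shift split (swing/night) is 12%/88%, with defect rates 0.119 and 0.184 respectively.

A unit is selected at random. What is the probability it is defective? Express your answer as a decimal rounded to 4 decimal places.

P(D|A) = 0.17·0.033 + 0.83·0.054 = 0.00561 + 0.04482 = 0.05043
P(D|B) = 0.16·0.213 + 0.84·0.064 = 0.03408 + 0.05376 = 0.08784
P(D|C) = 0.12·0.119 + 0.88·0.184 = 0.01428 + 0.16192 = 0.1762
By total probability over the outer partition,
P(D) = 0.47·0.05043 + 0.11·0.08784 + 0.42·0.1762
      = 0.0237021 + 0.0096624 + 0.074004 = 0.1073685

0.1074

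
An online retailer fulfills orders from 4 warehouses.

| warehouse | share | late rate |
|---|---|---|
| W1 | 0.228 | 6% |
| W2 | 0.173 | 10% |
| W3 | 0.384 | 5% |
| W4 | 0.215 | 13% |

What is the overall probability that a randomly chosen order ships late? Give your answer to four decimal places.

P(L) = P(L|W1)·P(W1) + P(L|W2)·P(W2) + P(L|W3)·P(W3) + P(L|W4)·P(W4)
      = 0.06·0.228 + 0.1·0.173 + 0.05·0.384 + 0.13·0.215
      = 0.01368 + 0.0173 + 0.0192 + 0.02795 = 0.07813

P(L) ≈ 0.0781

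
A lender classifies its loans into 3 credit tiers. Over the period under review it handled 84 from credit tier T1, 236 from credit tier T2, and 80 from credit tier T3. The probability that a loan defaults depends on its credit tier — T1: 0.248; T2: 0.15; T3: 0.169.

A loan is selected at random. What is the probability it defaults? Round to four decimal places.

P(D) ≈ 0.1744

Total: 84 + 236 + 80 = 400.
P(T1) = 84/400 = 0.21. P(T2) = 236/400 = 0.59. P(T3) = 80/400 = 0.2.
Summing over the partition,
P(D) = P(D|T1)·P(T1) + P(D|T2)·P(T2) + P(D|T3)·P(T3)
      = 0.248·0.21 + 0.15·0.59 + 0.169·0.2
      = 0.05208 + 0.0885 + 0.0338 = 0.17438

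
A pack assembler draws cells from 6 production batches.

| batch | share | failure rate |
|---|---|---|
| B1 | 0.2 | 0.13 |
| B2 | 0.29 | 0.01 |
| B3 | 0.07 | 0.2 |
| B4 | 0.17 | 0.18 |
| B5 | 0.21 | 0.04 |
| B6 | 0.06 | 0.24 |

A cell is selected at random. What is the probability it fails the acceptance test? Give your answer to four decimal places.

P(F) ≈ 0.0963

P(F) = P(F|B1)·P(B1) + P(F|B2)·P(B2) + P(F|B3)·P(B3) + P(F|B4)·P(B4) + P(F|B5)·P(B5) + P(F|B6)·P(B6)
      = 0.13·0.2 + 0.01·0.29 + 0.2·0.07 + 0.18·0.17 + 0.04·0.21 + 0.24·0.06
      = 0.026 + 0.0029 + 0.014 + 0.0306 + 0.0084 + 0.0144 = 0.0963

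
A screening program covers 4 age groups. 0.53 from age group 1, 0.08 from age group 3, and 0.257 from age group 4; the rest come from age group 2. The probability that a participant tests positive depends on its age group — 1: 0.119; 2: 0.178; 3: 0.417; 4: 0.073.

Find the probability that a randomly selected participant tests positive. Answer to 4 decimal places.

P(2) = 1 − (0.53 + 0.08 + 0.257) = 0.133.
P(T) = P(T|1)·P(1) + P(T|2)·P(2) + P(T|3)·P(3) + P(T|4)·P(4)
      = 0.119·0.53 + 0.178·0.133 + 0.417·0.08 + 0.073·0.257
      = 0.06307 + 0.023674 + 0.03336 + 0.018761 = 0.138865

0.1389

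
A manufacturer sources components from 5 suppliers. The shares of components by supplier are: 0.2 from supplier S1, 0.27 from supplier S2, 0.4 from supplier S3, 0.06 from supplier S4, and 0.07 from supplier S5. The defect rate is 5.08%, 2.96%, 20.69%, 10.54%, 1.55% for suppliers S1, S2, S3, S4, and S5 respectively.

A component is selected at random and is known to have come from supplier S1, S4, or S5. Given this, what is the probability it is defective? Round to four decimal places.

P(D|S) ≈ 0.0532

Let S = {S1, S4, S5}.
P(S) = 0.2 + 0.06 + 0.07 = 0.33.
P(D ∩ S) = 0.0508·0.2 + 0.1054·0.06 + 0.0155·0.07 = 0.01016 + 0.006324 + 0.001085 = 0.017569.
P(D | S) = 0.017569 / 0.33 = 0.053239…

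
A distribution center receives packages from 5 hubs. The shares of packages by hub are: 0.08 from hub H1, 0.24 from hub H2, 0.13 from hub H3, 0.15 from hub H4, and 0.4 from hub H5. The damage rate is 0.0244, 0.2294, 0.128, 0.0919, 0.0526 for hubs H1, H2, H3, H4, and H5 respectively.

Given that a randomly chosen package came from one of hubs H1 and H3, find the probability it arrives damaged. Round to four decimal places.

Let S = {H1, H3}.
P(S) = 0.08 + 0.13 = 0.21.
P(D ∩ S) = 0.0244·0.08 + 0.128·0.13 = 0.001952 + 0.01664 = 0.018592.
P(D | S) = 0.018592 / 0.21 = 0.088533…

0.0885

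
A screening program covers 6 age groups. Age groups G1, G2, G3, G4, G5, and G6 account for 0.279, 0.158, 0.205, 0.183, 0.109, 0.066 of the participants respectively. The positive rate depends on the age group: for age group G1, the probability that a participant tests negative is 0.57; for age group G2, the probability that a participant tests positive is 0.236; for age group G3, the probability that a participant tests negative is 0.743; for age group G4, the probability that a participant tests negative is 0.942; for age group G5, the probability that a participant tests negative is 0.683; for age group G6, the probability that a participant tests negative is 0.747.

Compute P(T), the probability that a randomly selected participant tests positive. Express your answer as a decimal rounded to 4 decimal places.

P(T) ≈ 0.2718

P(T|G1) = 1 − 0.57 = 0.43.
P(T|G3) = 1 − 0.743 = 0.257.
P(T|G4) = 1 − 0.942 = 0.058.
P(T|G5) = 1 − 0.683 = 0.317.
P(T|G6) = 1 − 0.747 = 0.253.
By the law of total probability,
P(T) = P(T|G1)·P(G1) + P(T|G2)·P(G2) + P(T|G3)·P(G3) + P(T|G4)·P(G4) + P(T|G5)·P(G5) + P(T|G6)·P(G6)
      = 0.43·0.279 + 0.236·0.158 + 0.257·0.205 + 0.058·0.183 + 0.317·0.109 + 0.253·0.066
      = 0.11997 + 0.037288 + 0.052685 + 0.010614 + 0.034553 + 0.016698 = 0.271808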